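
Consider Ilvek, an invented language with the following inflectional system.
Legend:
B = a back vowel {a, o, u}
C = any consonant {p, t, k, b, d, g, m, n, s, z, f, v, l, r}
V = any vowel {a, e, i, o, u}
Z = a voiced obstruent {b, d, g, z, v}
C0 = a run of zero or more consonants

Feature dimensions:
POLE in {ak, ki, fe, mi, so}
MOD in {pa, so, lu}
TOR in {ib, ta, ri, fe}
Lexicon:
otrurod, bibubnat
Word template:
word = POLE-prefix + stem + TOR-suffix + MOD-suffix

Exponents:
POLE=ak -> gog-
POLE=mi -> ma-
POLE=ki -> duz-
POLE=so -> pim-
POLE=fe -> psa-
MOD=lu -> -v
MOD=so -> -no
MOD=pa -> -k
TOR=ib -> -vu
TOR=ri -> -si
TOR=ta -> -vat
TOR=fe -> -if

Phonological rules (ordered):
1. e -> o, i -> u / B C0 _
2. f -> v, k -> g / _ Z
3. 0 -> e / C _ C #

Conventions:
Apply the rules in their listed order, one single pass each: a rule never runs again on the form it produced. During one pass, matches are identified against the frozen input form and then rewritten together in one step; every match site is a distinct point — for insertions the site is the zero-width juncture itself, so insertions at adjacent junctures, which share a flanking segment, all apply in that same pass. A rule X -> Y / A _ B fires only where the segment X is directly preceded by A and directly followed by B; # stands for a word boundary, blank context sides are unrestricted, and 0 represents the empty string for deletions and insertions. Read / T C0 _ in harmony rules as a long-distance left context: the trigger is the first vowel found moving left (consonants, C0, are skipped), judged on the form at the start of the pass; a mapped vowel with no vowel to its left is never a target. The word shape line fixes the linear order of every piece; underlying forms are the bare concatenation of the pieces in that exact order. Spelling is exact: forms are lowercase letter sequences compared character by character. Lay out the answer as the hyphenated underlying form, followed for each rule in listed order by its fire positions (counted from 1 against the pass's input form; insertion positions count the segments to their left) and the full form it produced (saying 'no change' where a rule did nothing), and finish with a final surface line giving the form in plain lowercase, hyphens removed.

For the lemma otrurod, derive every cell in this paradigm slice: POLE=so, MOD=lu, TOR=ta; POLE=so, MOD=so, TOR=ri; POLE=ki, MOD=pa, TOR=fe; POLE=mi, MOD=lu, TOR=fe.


cell POLE=so, MOD=lu, TOR=ta:
underlying: pim-otrurod-vat-v
1. e -> o, i -> u / B C0 _: no change
2. f -> v, k -> g / _ Z: no change
3. 0 -> e / C _ C #: inserts after position(s) 13: pimotrurodvatev
surface: pimotrurodvatev

cell POLE=so, MOD=so, TOR=ri:
underlying: pim-otrurod-si-no
1. e -> o, i -> u / B C0 _: fires at position(s) 12: pimotrurodsuno
2. f -> v, k -> g / _ Z: no change
3. 0 -> e / C _ C #: no change
surface: pimotrurodsuno

cell POLE=ki, MOD=pa, TOR=fe:
underlying: duz-otrurod-if-k
1. e -> o, i -> u / B C0 _: fires at position(s) 11: duzotrurodufk
2. f -> v, k -> g / _ Z: no change
3. 0 -> e / C _ C #: inserts after position(s) 12: duzotrurodufek
surface: duzotrurodufek

cell POLE=mi, MOD=lu, TOR=fe:
underlying: ma-otrurod-if-v
1. e -> o, i -> u / B C0 _: fires at position(s) 10: maotrurodufv
2. f -> v, k -> g / _ Z: fires at position(s) 11: maotruroduvv
3. 0 -> e / C _ C #: inserts after position(s) 11: maotruroduvev
surface: maotruroduvev


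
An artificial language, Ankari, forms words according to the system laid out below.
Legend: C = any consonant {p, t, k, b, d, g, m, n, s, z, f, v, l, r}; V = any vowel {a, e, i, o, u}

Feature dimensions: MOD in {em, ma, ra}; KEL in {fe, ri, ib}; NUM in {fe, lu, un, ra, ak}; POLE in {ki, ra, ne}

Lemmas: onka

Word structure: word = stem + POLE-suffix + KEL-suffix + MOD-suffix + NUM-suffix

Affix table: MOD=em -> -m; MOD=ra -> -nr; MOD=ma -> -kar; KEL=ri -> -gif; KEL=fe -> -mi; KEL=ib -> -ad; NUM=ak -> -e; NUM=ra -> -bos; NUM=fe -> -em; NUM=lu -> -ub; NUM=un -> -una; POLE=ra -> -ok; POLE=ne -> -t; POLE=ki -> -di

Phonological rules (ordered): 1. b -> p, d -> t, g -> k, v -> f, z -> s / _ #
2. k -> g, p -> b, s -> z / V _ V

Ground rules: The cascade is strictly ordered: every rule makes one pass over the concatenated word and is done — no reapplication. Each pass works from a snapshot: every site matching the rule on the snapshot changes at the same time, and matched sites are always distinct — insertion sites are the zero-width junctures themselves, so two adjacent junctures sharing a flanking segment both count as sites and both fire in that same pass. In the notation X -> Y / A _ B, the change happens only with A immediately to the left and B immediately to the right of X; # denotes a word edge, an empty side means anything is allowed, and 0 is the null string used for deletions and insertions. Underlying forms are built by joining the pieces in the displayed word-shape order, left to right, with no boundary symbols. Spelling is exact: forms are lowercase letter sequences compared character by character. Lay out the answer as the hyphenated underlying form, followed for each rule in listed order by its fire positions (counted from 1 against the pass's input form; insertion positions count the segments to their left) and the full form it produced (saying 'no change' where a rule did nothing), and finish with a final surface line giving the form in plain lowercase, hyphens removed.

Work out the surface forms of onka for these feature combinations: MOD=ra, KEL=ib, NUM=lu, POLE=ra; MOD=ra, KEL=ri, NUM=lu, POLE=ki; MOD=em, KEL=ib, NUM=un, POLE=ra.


cell MOD=ra, KEL=ib, NUM=lu, POLE=ra:
underlying: onka-ok-ad-nr-ub
1. b -> p, d -> t, g -> k, v -> f, z -> s / _ #: fires at position(s) 12: onkaokadnrup
2. k -> g, p -> b, s -> z / V _ V: fires at position(s) 6: onkaogadnrup
surface: onkaogadnrup

cell MOD=ra, KEL=ri, NUM=lu, POLE=ki:
underlying: onka-di-gif-nr-ub
1. b -> p, d -> t, g -> k, v -> f, z -> s / _ #: fires at position(s) 13: onkadigifnrup
2. k -> g, p -> b, s -> z / V _ V: no change
surface: onkadigifnrup

cell MOD=em, KEL=ib, NUM=un, POLE=ra:
underlying: onka-ok-ad-m-una
1. b -> p, d -> t, g -> k, v -> f, z -> s / _ #: no change
2. k -> g, p -> b, s -> z / V _ V: fires at position(s) 6: onkaogadmuna
surface: onkaogadmuna


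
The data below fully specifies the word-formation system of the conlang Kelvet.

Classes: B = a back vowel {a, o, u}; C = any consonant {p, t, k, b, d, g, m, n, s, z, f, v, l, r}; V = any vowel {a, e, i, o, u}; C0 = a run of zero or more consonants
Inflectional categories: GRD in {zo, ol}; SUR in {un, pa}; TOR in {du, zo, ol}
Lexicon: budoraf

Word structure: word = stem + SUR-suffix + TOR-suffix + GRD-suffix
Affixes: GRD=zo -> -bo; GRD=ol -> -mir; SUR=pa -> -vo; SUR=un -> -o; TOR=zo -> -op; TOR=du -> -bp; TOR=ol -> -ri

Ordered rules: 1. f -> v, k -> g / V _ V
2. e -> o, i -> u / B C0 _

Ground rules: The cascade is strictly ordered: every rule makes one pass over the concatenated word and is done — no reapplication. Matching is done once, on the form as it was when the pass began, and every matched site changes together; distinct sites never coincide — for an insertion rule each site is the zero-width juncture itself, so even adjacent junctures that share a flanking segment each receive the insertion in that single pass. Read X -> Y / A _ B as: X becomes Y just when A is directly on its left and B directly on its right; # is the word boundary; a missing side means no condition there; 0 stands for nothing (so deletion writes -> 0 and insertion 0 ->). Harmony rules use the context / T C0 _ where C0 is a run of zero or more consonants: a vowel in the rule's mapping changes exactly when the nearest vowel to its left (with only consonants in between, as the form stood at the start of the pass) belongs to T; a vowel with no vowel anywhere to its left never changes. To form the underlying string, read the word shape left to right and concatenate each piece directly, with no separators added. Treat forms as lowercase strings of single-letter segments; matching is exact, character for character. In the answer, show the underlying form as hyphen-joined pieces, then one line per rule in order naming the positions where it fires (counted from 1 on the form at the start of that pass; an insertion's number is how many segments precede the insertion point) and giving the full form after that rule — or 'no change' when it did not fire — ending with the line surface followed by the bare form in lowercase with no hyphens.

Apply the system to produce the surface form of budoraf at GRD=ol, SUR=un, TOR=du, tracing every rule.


underlying: budoraf-o-bp-mir
1. f -> v, k -> g / V _ V: fires at position(s) 7: budoravobpmir
2. e -> o, i -> u / B C0 _: fires at position(s) 12: budoravobpmur
surface: budoravobpmur


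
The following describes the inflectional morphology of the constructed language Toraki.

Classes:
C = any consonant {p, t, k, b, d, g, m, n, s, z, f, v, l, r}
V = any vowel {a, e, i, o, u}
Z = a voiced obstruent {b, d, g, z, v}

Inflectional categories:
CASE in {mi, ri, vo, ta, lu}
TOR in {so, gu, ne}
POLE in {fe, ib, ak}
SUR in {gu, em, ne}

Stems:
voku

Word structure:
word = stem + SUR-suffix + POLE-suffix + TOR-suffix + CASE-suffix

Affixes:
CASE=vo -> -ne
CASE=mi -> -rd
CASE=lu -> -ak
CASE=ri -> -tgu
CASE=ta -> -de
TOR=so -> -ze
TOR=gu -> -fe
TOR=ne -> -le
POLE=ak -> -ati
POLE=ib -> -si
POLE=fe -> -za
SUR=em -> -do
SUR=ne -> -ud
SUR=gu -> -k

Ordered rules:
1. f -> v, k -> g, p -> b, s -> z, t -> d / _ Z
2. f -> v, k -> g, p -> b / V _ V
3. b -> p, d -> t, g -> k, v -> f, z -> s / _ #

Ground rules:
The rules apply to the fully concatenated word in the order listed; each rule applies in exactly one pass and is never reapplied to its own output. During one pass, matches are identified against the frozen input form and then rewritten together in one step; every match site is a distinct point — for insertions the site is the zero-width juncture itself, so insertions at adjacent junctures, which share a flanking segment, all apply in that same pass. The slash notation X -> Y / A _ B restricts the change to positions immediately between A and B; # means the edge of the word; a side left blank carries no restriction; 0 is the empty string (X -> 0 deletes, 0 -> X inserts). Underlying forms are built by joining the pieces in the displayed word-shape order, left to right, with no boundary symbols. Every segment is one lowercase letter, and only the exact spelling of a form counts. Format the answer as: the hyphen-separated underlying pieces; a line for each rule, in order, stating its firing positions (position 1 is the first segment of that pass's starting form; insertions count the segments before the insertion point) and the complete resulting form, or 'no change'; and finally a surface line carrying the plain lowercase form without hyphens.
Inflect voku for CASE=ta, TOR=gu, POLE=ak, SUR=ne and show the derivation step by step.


underlying: voku-ud-ati-fe-de
1. f -> v, k -> g, p -> b, s -> z, t -> d / _ Z: no change
2. f -> v, k -> g, p -> b / V _ V: fires at position(s) 3, 10: voguudativede
3. b -> p, d -> t, g -> k, v -> f, z -> s / _ #: no change
surface: voguudativede


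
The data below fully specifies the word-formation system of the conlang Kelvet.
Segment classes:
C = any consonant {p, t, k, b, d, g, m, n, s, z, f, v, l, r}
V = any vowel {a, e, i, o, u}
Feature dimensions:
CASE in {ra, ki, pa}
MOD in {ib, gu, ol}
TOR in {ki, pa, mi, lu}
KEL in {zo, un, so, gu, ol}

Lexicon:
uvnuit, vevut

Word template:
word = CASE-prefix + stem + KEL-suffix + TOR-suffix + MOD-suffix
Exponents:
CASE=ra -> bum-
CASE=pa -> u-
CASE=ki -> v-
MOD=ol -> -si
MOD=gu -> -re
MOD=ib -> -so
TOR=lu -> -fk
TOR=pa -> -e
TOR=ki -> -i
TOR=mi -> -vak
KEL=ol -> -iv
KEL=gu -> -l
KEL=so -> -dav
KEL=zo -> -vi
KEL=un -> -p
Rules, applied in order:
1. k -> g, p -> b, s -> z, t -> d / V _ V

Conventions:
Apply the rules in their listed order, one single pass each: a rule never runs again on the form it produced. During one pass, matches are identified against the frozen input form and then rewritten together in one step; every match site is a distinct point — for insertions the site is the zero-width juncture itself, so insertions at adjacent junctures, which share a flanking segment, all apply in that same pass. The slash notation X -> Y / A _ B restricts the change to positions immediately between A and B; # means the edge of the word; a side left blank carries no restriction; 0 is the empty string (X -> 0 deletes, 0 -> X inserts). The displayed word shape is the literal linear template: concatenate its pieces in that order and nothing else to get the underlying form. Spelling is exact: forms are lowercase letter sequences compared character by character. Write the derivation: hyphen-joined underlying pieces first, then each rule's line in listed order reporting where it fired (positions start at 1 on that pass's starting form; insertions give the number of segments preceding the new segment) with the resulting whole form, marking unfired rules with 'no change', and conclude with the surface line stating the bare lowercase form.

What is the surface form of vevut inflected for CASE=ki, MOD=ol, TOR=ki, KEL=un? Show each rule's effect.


underlying: v-vevut-p-i-si
1. k -> g, p -> b, s -> z, t -> d / V _ V: fires at position(s) 9: vvevutpizi
surface: vvevutpizi


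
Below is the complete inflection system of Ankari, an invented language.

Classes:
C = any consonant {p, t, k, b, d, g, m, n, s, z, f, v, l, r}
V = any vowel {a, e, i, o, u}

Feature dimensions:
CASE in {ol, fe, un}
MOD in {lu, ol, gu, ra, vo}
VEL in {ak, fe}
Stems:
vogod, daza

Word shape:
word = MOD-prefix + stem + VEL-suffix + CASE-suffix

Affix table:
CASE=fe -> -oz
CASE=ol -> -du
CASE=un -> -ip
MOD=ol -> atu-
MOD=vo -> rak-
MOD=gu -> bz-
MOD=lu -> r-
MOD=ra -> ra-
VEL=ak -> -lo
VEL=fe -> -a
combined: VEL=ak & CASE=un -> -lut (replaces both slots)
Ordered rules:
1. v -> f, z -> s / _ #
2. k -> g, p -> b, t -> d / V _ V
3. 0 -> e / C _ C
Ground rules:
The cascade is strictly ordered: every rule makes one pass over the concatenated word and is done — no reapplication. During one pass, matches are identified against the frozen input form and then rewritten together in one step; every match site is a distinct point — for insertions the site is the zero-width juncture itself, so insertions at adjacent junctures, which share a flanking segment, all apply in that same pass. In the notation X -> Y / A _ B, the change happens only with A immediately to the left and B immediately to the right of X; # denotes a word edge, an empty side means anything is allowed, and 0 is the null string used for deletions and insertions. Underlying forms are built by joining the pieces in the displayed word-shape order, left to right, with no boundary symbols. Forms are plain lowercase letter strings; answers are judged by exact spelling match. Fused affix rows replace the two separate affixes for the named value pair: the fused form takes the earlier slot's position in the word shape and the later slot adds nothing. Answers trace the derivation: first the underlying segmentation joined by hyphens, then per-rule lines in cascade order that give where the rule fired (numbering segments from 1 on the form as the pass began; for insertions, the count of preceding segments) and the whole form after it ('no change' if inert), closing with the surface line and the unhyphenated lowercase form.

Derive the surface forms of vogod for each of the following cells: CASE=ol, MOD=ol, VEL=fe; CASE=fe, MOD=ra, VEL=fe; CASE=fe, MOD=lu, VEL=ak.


cell CASE=ol, MOD=ol, VEL=fe:
underlying: atu-vogod-a-du
1. v -> f, z -> s / _ #: no change
2. k -> g, p -> b, t -> d / V _ V: fires at position(s) 2: aduvogodadu
3. 0 -> e / C _ C: no change
surface: aduvogodadu

cell CASE=fe, MOD=ra, VEL=fe:
underlying: ra-vogod-a-oz
1. v -> f, z -> s / _ #: fires at position(s) 10: ravogodaos
2. k -> g, p -> b, t -> d / V _ V: no change
3. 0 -> e / C _ C: no change
surface: ravogodaos

cell CASE=fe, MOD=lu, VEL=ak:
underlying: r-vogod-lo-oz
1. v -> f, z -> s / _ #: fires at position(s) 10: rvogodloos
2. k -> g, p -> b, t -> d / V _ V: no change
3. 0 -> e / C _ C: inserts after position(s) 1, 6: revogodeloos
surface: revogodeloos


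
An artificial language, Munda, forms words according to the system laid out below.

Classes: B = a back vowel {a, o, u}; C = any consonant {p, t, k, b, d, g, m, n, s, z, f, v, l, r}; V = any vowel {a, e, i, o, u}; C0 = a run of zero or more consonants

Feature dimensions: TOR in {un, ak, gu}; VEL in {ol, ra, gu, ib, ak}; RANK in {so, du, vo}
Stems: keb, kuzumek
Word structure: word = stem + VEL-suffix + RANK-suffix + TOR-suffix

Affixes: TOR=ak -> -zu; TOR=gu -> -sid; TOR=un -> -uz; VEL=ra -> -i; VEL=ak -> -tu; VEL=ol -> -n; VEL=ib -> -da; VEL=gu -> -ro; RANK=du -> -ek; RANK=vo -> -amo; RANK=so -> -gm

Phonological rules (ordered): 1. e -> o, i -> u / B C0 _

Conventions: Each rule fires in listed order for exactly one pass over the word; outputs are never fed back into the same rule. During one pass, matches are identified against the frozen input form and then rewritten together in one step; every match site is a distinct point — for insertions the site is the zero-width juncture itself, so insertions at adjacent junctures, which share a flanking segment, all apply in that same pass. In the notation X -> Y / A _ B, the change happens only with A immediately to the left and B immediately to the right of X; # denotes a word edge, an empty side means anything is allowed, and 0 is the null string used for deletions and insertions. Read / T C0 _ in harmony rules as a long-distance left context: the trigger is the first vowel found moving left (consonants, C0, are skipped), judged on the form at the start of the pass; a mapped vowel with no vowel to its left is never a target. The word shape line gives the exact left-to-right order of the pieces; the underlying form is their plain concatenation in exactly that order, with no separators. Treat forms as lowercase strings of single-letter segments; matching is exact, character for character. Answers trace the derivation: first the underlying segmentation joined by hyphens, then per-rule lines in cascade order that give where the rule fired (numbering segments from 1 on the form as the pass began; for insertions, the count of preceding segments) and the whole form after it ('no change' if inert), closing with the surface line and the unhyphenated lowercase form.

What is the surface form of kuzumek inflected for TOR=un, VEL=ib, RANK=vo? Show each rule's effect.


underlying: kuzumek-da-amo-uz
1. e -> o, i -> u / B C0 _: fires at position(s) 6: kuzumokdaamouz
surface: kuzumokdaamouz


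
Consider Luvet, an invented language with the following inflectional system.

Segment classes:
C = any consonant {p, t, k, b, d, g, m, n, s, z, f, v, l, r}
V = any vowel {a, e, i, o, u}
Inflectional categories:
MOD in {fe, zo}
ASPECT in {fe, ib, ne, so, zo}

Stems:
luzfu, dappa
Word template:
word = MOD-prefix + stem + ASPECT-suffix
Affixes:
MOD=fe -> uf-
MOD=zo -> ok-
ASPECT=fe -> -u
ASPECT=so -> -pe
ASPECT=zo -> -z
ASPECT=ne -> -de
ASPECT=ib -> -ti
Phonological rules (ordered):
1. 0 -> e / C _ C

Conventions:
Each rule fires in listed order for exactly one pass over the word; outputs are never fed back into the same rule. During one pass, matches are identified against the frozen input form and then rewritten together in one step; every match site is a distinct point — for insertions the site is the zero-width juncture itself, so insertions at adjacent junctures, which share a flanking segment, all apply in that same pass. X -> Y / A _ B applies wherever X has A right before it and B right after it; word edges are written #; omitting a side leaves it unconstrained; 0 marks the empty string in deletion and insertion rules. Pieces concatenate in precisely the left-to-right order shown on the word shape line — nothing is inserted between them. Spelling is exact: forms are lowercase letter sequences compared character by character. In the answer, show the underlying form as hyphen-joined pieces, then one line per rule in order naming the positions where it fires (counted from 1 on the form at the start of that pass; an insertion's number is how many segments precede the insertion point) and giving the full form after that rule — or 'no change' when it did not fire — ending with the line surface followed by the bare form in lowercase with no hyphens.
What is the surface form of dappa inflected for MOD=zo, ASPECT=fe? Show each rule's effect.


underlying: ok-dappa-u
1. 0 -> e / C _ C: inserts after position(s) 2, 5: okedapepau
surface: okedapepau


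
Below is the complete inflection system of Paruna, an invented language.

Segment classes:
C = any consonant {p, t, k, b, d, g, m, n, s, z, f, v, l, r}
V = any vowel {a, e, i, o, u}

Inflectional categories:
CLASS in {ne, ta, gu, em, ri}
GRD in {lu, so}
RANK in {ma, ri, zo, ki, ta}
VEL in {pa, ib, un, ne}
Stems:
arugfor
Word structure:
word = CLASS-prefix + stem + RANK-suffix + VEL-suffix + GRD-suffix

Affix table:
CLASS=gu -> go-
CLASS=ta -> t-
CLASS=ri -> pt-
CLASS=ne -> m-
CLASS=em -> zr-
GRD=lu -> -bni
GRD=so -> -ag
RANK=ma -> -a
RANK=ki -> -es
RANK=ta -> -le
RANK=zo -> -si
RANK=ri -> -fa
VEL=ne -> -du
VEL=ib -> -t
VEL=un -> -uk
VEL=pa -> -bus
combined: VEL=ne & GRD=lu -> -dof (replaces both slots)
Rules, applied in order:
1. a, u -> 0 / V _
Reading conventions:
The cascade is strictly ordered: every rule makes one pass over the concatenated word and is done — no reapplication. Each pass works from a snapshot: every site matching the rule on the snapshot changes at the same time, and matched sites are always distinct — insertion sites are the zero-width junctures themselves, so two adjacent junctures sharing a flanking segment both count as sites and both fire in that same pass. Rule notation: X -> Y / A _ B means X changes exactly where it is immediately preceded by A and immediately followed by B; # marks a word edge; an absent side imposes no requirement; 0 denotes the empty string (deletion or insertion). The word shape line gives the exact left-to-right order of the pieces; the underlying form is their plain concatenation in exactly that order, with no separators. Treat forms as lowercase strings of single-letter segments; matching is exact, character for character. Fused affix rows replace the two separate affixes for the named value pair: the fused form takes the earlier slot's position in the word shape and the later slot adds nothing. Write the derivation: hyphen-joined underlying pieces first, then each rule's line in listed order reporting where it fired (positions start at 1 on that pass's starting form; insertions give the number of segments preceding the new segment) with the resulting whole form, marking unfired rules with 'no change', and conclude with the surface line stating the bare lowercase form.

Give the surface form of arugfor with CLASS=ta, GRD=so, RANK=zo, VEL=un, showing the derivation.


underlying: t-arugfor-si-uk-ag
1. a, u -> 0 / V _: fires at position(s) 11: tarugforsikag
surface: tarugforsikag


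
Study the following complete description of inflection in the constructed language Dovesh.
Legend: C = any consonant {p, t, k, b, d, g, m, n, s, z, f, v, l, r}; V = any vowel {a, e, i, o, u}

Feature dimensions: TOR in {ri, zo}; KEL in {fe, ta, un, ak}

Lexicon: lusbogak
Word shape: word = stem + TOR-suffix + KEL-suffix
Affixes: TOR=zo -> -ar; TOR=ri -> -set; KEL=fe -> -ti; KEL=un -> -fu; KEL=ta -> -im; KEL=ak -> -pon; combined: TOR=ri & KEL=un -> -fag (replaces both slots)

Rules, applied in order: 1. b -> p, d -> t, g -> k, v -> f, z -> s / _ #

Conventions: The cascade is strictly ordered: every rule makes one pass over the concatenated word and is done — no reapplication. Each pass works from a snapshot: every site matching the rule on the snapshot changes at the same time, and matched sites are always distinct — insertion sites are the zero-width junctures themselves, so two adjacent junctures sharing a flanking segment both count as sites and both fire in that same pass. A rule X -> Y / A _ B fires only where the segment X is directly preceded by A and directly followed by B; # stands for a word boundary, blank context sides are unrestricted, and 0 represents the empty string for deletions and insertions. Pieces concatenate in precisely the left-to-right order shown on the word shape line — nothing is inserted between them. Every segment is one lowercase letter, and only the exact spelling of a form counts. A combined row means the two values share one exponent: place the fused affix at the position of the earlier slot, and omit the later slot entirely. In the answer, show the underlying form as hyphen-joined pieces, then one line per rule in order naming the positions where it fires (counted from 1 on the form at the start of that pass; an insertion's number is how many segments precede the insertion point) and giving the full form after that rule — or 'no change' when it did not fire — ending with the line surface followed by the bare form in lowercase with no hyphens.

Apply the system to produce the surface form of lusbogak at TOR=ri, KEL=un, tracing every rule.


underlying: lusbogak-fag
1. b -> p, d -> t, g -> k, v -> f, z -> s / _ #: fires at position(s) 11: lusbogakfak
surface: lusbogakfak


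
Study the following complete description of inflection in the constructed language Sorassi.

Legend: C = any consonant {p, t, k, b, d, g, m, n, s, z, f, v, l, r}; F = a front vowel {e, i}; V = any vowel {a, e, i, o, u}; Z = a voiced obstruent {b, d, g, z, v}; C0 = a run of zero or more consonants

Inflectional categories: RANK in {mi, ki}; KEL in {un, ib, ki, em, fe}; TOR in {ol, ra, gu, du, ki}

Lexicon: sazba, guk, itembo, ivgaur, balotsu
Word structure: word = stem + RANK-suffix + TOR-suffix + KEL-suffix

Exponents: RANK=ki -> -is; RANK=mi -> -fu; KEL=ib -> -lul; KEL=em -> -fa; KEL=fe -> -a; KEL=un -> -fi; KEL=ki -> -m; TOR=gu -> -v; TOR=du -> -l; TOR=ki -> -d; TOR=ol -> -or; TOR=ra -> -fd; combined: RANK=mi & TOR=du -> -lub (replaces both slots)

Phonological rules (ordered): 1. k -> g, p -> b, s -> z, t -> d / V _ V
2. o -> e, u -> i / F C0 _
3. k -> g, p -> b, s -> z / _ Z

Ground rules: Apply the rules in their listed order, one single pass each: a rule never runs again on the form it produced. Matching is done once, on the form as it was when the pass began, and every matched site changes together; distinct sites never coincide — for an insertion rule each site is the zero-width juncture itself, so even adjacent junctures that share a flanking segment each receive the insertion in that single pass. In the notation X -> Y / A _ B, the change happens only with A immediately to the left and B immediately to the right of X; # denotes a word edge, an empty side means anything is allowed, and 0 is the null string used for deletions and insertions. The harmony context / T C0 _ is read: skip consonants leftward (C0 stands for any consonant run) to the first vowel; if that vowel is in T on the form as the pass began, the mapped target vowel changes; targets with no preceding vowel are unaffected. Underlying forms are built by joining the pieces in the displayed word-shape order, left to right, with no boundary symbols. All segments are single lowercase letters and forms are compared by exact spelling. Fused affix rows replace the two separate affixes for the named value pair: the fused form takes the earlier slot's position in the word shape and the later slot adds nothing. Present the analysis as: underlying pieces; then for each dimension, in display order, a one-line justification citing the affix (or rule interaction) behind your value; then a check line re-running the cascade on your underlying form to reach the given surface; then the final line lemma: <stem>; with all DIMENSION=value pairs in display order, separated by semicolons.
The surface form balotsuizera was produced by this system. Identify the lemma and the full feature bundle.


underlying: balotsu-is-or-a
RANK=ki - signalled by the affix -is
KEL=fe - signalled by the affix -a
TOR=ol - signalled by the affix -or
check: balotsuisora -> balotsuizora -> balotsuizera -> balotsuizera
lemma: balotsu; RANK=ki; KEL=fe; TOR=ol


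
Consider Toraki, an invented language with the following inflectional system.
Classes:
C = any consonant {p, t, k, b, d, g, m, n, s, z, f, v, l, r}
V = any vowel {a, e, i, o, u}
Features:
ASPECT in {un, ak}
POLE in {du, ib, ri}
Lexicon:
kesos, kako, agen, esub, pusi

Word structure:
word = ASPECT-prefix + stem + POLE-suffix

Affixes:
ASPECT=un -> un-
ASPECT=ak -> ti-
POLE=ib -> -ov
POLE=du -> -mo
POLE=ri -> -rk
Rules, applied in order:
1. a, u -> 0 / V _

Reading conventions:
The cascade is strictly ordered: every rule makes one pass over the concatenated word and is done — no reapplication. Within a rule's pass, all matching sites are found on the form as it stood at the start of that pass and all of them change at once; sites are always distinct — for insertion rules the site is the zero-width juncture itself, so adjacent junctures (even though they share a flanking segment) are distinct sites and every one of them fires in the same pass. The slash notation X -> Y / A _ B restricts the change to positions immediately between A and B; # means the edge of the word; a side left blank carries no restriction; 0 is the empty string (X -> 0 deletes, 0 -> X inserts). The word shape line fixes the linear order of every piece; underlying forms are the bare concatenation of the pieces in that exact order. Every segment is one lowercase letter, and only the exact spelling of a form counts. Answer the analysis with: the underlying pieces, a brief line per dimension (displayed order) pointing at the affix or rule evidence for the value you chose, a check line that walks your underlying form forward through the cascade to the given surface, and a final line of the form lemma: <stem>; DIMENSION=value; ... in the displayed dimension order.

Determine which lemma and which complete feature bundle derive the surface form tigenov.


underlying: ti-agen-ov
ASPECT=ak - signalled by the affix ti-
POLE=ib - signalled by the affix -ov
check: tiagenov -> tigenov
lemma: agen; ASPECT=ak; POLE=ib


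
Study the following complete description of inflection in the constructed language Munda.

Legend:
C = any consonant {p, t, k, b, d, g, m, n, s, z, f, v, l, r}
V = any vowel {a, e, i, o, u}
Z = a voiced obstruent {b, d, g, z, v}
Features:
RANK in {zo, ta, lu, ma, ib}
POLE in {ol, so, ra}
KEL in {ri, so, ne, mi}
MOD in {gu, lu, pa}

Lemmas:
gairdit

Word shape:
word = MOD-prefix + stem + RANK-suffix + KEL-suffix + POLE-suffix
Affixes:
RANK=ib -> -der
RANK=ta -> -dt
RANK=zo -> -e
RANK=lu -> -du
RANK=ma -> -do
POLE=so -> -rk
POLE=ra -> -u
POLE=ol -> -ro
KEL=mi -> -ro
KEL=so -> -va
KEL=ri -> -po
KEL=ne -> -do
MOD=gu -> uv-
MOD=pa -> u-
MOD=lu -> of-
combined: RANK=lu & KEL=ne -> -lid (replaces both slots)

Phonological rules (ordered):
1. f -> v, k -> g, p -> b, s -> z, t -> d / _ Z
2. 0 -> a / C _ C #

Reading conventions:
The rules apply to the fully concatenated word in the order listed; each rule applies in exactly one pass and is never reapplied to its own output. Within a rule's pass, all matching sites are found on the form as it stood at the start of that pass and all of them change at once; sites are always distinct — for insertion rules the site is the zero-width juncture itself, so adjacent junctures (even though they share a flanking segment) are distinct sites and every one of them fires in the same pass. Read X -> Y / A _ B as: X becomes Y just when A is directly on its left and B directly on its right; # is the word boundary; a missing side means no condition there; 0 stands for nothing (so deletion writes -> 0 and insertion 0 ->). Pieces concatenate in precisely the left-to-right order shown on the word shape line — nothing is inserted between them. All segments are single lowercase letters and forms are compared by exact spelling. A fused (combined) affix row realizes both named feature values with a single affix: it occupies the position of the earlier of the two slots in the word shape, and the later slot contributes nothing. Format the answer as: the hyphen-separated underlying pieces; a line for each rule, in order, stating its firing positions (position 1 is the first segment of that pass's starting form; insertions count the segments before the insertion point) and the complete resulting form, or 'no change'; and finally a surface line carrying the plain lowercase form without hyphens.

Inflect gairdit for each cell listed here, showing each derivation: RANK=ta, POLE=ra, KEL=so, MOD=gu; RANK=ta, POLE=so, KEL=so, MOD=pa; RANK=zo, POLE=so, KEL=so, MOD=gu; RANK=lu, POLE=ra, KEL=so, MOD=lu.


cell RANK=ta, POLE=ra, KEL=so, MOD=gu:
underlying: uv-gairdit-dt-va-u
1. f -> v, k -> g, p -> b, s -> z, t -> d / _ Z: fires at position(s) 9, 11: uvgairdidddvau
2. 0 -> a / C _ C #: no change
surface: uvgairdidddvau

cell RANK=ta, POLE=so, KEL=so, MOD=pa:
underlying: u-gairdit-dt-va-rk
1. f -> v, k -> g, p -> b, s -> z, t -> d / _ Z: fires at position(s) 8, 10: ugairdidddvark
2. 0 -> a / C _ C #: inserts after position(s) 13: ugairdidddvarak
surface: ugairdidddvarak

cell RANK=zo, POLE=so, KEL=so, MOD=gu:
underlying: uv-gairdit-e-va-rk
1. f -> v, k -> g, p -> b, s -> z, t -> d / _ Z: no change
2. 0 -> a / C _ C #: inserts after position(s) 13: uvgairditevarak
surface: uvgairditevarak

cell RANK=lu, POLE=ra, KEL=so, MOD=lu:
underlying: of-gairdit-du-va-u
1. f -> v, k -> g, p -> b, s -> z, t -> d / _ Z: fires at position(s) 2, 9: ovgairdidduvau
2. 0 -> a / C _ C #: no change
surface: ovgairdidduvau


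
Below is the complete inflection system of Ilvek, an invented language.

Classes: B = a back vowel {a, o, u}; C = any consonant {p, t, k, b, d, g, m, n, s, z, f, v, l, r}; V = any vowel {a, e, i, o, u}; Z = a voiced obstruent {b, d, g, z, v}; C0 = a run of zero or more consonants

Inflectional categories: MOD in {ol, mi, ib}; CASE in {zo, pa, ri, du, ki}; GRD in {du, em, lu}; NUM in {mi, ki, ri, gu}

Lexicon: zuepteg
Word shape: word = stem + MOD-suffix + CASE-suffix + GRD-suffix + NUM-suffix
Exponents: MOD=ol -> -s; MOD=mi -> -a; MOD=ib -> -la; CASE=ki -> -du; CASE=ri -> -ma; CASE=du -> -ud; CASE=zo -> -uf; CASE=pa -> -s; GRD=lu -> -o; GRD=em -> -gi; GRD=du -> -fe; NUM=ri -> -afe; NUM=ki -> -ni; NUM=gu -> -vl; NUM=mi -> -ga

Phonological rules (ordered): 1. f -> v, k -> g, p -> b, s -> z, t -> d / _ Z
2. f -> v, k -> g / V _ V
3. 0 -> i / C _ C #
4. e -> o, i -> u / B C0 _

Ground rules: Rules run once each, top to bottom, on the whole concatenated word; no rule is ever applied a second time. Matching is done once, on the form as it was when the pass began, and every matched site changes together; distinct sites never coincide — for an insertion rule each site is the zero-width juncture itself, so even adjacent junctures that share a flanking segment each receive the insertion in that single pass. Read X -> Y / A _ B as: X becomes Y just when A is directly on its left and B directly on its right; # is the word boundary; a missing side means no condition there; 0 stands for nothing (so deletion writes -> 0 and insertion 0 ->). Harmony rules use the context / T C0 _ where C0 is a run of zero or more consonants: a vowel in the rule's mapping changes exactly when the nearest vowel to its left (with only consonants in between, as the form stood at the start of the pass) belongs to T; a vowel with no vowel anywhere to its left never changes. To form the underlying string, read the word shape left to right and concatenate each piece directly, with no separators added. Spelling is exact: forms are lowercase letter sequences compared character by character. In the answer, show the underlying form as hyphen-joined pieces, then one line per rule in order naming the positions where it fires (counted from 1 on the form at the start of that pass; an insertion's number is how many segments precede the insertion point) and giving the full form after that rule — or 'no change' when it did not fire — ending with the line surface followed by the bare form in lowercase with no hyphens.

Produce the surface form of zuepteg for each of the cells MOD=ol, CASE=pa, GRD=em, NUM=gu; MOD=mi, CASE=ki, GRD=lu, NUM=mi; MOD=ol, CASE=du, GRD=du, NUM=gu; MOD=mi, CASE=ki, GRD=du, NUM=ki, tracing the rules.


cell MOD=ol, CASE=pa, GRD=em, NUM=gu:
underlying: zuepteg-s-s-gi-vl
1. f -> v, k -> g, p -> b, s -> z, t -> d / _ Z: fires at position(s) 9: zueptegszgivl
2. f -> v, k -> g / V _ V: no change
3. 0 -> i / C _ C #: inserts after position(s) 12: zueptegszgivil
4. e -> o, i -> u / B C0 _: fires at position(s) 3: zuoptegszgivil
surface: zuoptegszgivil

cell MOD=mi, CASE=ki, GRD=lu, NUM=mi:
underlying: zuepteg-a-du-o-ga
1. f -> v, k -> g, p -> b, s -> z, t -> d / _ Z: no change
2. f -> v, k -> g / V _ V: no change
3. 0 -> i / C _ C #: no change
4. e -> o, i -> u / B C0 _: fires at position(s) 3: zuoptegaduoga
surface: zuoptegaduoga

cell MOD=ol, CASE=du, GRD=du, NUM=gu:
underlying: zuepteg-s-ud-fe-vl
1. f -> v, k -> g, p -> b, s -> z, t -> d / _ Z: no change
2. f -> v, k -> g / V _ V: no change
3. 0 -> i / C _ C #: inserts after position(s) 13: zueptegsudfevil
4. e -> o, i -> u / B C0 _: fires at position(s) 3, 12: zuoptegsudfovil
surface: zuoptegsudfovil

cell MOD=mi, CASE=ki, GRD=du, NUM=ki:
underlying: zuepteg-a-du-fe-ni
1. f -> v, k -> g, p -> b, s -> z, t -> d / _ Z: no change
2. f -> v, k -> g / V _ V: fires at position(s) 11: zueptegaduveni
3. 0 -> i / C _ C #: no change
4. e -> o, i -> u / B C0 _: fires at position(s) 3, 12: zuoptegaduvoni
surface: zuoptegaduvoni


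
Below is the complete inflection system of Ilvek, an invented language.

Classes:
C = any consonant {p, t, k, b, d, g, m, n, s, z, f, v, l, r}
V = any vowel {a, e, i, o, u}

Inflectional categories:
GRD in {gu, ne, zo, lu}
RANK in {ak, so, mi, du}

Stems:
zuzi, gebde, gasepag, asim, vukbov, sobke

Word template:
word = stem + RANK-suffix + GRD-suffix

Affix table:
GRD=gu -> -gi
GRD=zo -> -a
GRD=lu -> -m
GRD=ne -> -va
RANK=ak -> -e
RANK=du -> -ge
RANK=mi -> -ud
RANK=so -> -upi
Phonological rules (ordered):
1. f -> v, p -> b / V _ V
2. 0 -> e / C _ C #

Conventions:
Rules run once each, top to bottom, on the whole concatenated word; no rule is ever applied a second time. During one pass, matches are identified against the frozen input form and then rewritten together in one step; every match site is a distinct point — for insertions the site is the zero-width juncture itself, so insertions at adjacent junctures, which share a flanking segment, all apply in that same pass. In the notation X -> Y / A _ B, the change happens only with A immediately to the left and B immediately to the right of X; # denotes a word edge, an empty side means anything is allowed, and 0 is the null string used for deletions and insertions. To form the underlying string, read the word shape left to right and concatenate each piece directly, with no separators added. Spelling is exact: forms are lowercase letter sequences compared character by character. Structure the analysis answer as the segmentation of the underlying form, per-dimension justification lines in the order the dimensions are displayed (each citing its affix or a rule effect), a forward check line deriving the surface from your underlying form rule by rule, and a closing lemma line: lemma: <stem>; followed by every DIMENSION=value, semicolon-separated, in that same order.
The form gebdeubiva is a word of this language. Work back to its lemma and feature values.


underlying: gebde-upi-va
GRD=ne - signalled by the affix -va
RANK=so - signalled by the affix -upi
check: gebdeupiva -> gebdeubiva -> gebdeubiva
lemma: gebde; GRD=ne; RANK=so


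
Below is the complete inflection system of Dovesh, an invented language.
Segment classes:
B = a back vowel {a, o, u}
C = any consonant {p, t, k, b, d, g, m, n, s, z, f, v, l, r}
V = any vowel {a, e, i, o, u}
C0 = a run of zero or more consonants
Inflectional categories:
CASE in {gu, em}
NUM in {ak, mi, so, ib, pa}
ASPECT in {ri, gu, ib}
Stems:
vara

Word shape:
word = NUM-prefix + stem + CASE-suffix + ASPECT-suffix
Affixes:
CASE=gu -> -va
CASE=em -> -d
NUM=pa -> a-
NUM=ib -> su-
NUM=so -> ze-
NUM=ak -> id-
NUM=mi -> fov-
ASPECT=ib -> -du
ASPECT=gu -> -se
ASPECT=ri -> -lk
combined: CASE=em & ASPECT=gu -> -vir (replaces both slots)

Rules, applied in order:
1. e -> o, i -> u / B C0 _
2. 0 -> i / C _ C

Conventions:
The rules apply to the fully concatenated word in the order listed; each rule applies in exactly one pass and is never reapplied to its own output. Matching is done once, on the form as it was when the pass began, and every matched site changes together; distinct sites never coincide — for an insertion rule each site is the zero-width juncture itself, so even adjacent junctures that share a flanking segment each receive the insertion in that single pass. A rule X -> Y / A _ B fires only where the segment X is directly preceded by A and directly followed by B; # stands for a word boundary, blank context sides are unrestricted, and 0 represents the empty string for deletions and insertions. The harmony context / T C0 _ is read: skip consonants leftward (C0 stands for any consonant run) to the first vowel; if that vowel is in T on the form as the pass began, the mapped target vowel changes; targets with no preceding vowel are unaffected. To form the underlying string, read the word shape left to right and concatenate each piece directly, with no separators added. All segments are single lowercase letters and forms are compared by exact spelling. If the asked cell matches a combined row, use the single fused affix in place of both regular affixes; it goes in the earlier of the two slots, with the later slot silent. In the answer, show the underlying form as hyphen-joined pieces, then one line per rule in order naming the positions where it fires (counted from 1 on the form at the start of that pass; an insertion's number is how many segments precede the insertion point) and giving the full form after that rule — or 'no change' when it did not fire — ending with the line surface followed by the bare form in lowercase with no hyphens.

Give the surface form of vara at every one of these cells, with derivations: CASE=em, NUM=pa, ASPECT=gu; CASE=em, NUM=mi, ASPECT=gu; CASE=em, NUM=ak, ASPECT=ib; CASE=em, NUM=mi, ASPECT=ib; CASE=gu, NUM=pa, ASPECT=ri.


cell CASE=em, NUM=pa, ASPECT=gu:
underlying: a-vara-vir
1. e -> o, i -> u / B C0 _: fires at position(s) 7: avaravur
2. 0 -> i / C _ C: no change
surface: avaravur

cell CASE=em, NUM=mi, ASPECT=gu:
underlying: fov-vara-vir
1. e -> o, i -> u / B C0 _: fires at position(s) 9: fovvaravur
2. 0 -> i / C _ C: inserts after position(s) 3: fovivaravur
surface: fovivaravur

cell CASE=em, NUM=ak, ASPECT=ib:
underlying: id-vara-d-du
1. e -> o, i -> u / B C0 _: no change
2. 0 -> i / C _ C: inserts after position(s) 2, 7: idivaradidu
surface: idivaradidu

cell CASE=em, NUM=mi, ASPECT=ib:
underlying: fov-vara-d-du
1. e -> o, i -> u / B C0 _: no change
2. 0 -> i / C _ C: inserts after position(s) 3, 8: fovivaradidu
surface: fovivaradidu

cell CASE=gu, NUM=pa, ASPECT=ri:
underlying: a-vara-va-lk
1. e -> o, i -> u / B C0 _: no change
2. 0 -> i / C _ C: inserts after position(s) 8: avaravalik
surface: avaravalik
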